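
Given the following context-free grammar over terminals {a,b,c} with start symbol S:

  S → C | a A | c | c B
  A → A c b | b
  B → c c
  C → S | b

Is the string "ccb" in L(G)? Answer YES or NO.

CNF form of G:
  S -> T0 B | T2 A | b | c
  A -> A X3 | b
  B -> T0 T0
  C -> T0 B | T2 A | b | c
  T0 -> c
  T1 -> b
  T2 -> a
  X3 -> T0 T1

Fill CYK table bottom-up:
  T[0,0] 'c' = {C,S,T0}  orig:{C,S}
  T[1,1] 'c' = {C,S,T0}  orig:{C,S}
  T[2,2] 'b' = {A,C,S,T1}  orig:{A,C,S}
  T[0,1] 'cc' = {B}
  T[1,2] 'cb' = {X3}  orig:{}
  T[0,2] 'ccb' = ∅

S ∉ T[0,2] ⇒ NO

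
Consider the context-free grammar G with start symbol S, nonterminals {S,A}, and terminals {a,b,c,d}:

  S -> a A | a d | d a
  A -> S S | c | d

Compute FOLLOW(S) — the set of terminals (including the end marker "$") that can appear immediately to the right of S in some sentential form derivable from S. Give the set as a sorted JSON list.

FIRST sets, iterate to fixpoint:
iter 1:
  A via A→c: +{c}
  A via A→d: +{d}
  S via S→a A: +{a}
  S via S→d a: +{d}
  FIRST[S]={a,d}  FIRST[A]={c,d}
iter 2:
  A via A→S S: +{a}
  FIRST[S]={a,d}  FIRST[A]={a,c,d}
iter 3: done
  FIRST[S]={a,d}  FIRST[A]={a,c,d}

FOLLOW sets:
seed FOLLOW(S) with $
[1]
  A→S S: FOLLOW(S) ⊇ FIRST(S) = {a,d}; new: +{a,d}
  S→a A: FOLLOW(A) ⊇ FOLLOW(S) ⊇ {$,a,d}; new: +{$,a,d}
  S: {$,a,d}  A: {$,a,d}
[2] done
  S: {$,a,d}  A: {$,a,d}

FOLLOW(S) = ["$", "a", "d"]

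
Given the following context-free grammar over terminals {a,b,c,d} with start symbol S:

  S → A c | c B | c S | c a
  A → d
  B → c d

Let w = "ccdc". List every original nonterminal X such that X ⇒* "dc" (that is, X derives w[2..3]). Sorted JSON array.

CNF form of G:
  S -> A T0 | T0 B | T0 S | T0 T2
  A -> d
  B -> T0 T1
  T0 -> c
  T1 -> d
  T2 -> a

CYK table (by increasing span) (cells [i..j] with 2 ≤ i ≤ j ≤ 3 only):
  [2..2]={A,T1}  "d"  orig:{A}
  [3..3]={T0}  "c"  orig:{}
  [2..3]={S}  "dc"

Original NTs in T[2,3] deriving "dc": ["S"]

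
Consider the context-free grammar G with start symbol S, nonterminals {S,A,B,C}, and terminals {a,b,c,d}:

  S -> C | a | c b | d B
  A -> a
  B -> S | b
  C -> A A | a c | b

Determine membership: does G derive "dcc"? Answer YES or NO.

Convert to CNF:
  S -> A A | T0 T1 | T1 T2 | T3 B | a | b
  A -> a
  B -> A A | T0 T1 | T1 T2 | T3 B | a | b
  C -> A A | T0 T1 | b
  T0 -> a
  T1 -> c
  T2 -> b
  T3 -> d

Fill CYK table bottom-up:
  [0..0]={T3}  "d"  orig:{}
  [1..1]={T1}  "c"  orig:{}
  [2..2]={T1}  "c"  orig:{}
  [0..1]=∅  "dc"
  [1..2]=∅  "cc"
  [0..2]=∅  "dcc"

S ∉ T[0,2] ⇒ NO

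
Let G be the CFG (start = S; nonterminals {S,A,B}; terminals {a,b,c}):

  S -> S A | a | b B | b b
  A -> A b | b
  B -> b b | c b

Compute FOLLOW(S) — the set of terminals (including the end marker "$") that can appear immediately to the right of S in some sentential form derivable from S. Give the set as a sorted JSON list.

FIRST sets, iterate to fixpoint:
round 1:
  A via A→b: +{b}
  B via B→b b: +{b}
  B via B→c b: +{c}
  S via S→a: +{a}
  S via S→b B: +{b}
  S: {a,b}  A: {b}  B: {b,c}
round 2: (stable)
  S: {a,b}  A: {b}  B: {b,c}

Compute FOLLOW by fixpoint:
FOLLOW(S) := {$}
round 1:
  A→A b: FOLLOW(A) ⊇ FIRST(b) = {b}; new: +{b}
  S→S A: FOLLOW(S) ⊇ FIRST(A) = {b}; new: +{b}
  S→S A: FOLLOW(A) ⊇ FOLLOW(S) ⊇ {$,b}; new: +{$}
  S→b B: FOLLOW(B) ⊇ FOLLOW(S) ⊇ {$,b}; new: +{$,b}
  S: {$,b}  A: {$,b}  B: {$,b}
round 2: (no change)
  S: {$,b}  A: {$,b}  B: {$,b}

FOLLOW(S) = ["$", "b"]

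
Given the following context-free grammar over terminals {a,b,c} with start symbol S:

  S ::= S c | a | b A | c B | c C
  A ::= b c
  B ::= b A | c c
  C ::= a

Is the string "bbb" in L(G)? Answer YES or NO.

Convert to CNF:
  S -> S T1 | T0 A | T1 B | T1 C | a
  A -> T0 T1
  B -> T0 A | T1 T1
  C -> a
  T0 -> b
  T1 -> c

CYK table (by increasing span):
  [0..0]={T0}  "b"  orig:{}
  [1..1]={T0}  "b"  orig:{}
  [2..2]={T0}  "b"  orig:{}
  [0..1]=∅  "bb"
  [1..2]=∅  "bb"
  [0..2]=∅  "bbb"

S ∉ T[0,2] ⇒ NO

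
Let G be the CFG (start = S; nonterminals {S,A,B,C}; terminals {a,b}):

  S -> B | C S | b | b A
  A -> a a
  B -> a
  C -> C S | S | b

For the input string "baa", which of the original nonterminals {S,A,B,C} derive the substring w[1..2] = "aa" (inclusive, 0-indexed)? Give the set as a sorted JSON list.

Convert to CNF:
  S -> C S | T1 A | a | b
  A -> T0 T0
  B -> a
  C -> C S | T1 A | a | b
  T0 -> a
  T1 -> b

Fill CYK table bottom-up — only the sub-triangle for w[1..2]:
  cell(1,1) a: {B,C,S,T0}  orig:{B,C,S}
  cell(2,2) a: {B,C,S,T0}  orig:{B,C,S}
  cell(1,2) aa: {A,C,S}

Original NTs in T[1,2] deriving "aa": ["A", "C", "S"]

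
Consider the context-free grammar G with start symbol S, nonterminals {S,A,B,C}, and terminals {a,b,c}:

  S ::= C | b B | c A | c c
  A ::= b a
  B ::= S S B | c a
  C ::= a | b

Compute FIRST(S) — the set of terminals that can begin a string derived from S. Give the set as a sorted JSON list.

Compute FIRST by fixpoint:
round 1:
  A via A→b a: +{b}
  B via B→c a: +{c}
  C via C→a: +{a}
  C via C→b: +{b}
  S via S→C: +{a,b}
  S via S→c A: +{c}
  S: {a,b,c}  A: {b}  B: {c}  C: {a,b}
round 2:
  B via B→S S B: +{a,b}
  S: {a,b,c}  A: {b}  B: {a,b,c}  C: {a,b}
round 3: (no change)
  S: {a,b,c}  A: {b}  B: {a,b,c}  C: {a,b}

FIRST(S) = ["a", "b", "c"]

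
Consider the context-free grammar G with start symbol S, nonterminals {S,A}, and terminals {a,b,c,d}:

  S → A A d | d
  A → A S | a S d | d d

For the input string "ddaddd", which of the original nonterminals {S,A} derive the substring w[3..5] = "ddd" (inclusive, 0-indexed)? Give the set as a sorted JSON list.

CNF form of G:
  S -> A X3 | d
  A -> A S | T0 X2 | T1 T1
  T0 -> a
  T1 -> d
  X2 -> S T1
  X3 -> A T1

CYK table (by increasing span) (cells [i..j] with 3 ≤ i ≤ j ≤ 5 only):
  T[3,3] 'd' = {S,T1}  orig:{S}
  T[4,4] 'd' = {S,T1}  orig:{S}
  T[5,5] 'd' = {S,T1}  orig:{S}
  T[3,4] 'dd' = {A,X2}  orig:{A}
  T[4,5] 'dd' = {A,X2}  orig:{A}
  T[3,5] 'ddd' = {A,X3}  orig:{A}

Original NTs in T[3,5] deriving "ddd": ["A"]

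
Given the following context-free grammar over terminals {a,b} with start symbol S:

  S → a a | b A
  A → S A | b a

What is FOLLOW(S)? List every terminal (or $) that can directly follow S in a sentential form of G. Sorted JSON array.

FIRST iteration:
pass 1:
  A via A→b a: +{b}
  S via S→a a: +{a}
  S via S→b A: +{b}
  FIRST(S)={a,b}  FIRST(A)={b}
pass 2:
  A via A→S A: +{a}
  FIRST(S)={a,b}  FIRST(A)={a,b}
pass 3: (stable)
  FIRST(S)={a,b}  FIRST(A)={a,b}

Compute FOLLOW by fixpoint:
seed FOLLOW(S) with $
iter 1:
  A→S A: FOLLOW(S) ⊇ FIRST(A) = {a,b}; new: +{a,b}
  S→b A: FOLLOW(A) ⊇ FOLLOW(S) ⊇ {$,a,b}; new: +{$,a,b}
  FOLLOW[S]={$,a,b}  FOLLOW[A]={$,a,b}
iter 2: (no change)
  FOLLOW[S]={$,a,b}  FOLLOW[A]={$,a,b}

FOLLOW(S) = ["$", "a", "b"]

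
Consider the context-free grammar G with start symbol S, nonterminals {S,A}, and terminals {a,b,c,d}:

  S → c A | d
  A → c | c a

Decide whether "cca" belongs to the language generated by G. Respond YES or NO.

Convert to CNF:
  S -> T0 A | d
  A -> T0 T1 | c
  T0 -> c
  T1 -> a

Fill CYK table bottom-up:
  cell(0,0) c: {A,T0}  orig:{A}
  cell(1,1) c: {A,T0}  orig:{A}
  cell(2,2) a: {T1}  orig:{}
  cell(0,1) cc: {S}
  cell(1,2) ca: {A}
  cell(0,2) cca: {S}

S ∈ T[0,2] ⇒ YES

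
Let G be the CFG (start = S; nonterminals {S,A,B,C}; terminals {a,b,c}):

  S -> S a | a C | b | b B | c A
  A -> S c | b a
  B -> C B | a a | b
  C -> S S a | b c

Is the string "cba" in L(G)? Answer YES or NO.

Convert to CNF:
  S -> S T2 | T0 A | T1 B | T2 C | b
  A -> S T0 | T1 T2
  B -> C B | T2 T2 | b
  C -> S X3 | T1 T0
  T0 -> c
  T1 -> b
  T2 -> a
  X3 -> S T2

Fill CYK table bottom-up:
  cell(0,0) c: {T0}  orig:{}
  cell(1,1) b: {B,S,T1}  orig:{B,S}
  cell(2,2) a: {T2}  orig:{}
  cell(0,1) cb: ∅
  cell(1,2) ba: {A,S,X3}  orig:{A,S}
  cell(0,2) cba: {S}

S ∈ T[0,2] ⇒ YES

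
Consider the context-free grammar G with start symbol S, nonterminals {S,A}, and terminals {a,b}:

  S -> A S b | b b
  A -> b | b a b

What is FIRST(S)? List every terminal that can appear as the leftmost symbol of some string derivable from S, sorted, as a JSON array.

FIRST sets, iterate to fixpoint:
[1]
  A via A→b: +{b}
  S via S→A S b: +{b}
  FIRST[S]={b}  FIRST[A]={b}
[2] — fixpoint
  FIRST[S]={b}  FIRST[A]={b}

FIRST(S) = ["b"]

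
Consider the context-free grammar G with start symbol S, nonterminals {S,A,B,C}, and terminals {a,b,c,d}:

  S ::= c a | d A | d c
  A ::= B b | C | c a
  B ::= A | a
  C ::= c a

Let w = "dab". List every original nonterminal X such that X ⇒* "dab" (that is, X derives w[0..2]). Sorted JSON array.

CNF form of G:
  S -> T1 T2 | T3 A | T3 T1
  A -> B T0 | T1 T2
  B -> B T0 | T1 T2 | a
  C -> T1 T2
  T0 -> b
  T1 -> c
  T2 -> a
  T3 -> d

Fill CYK table bottom-up, restricted to cells inside w[0..2]:
  [0..0]={T3}  "d"  orig:{}
  [1..1]={B,T2}  "a"  orig:{B}
  [2..2]={T0}  "b"  orig:{}
  [0..1]=∅  "da"
  [1..2]={A,B}  "ab"
  [0..2]={S}  "dab"

Original NTs in T[0,2] deriving "dab": ["S"]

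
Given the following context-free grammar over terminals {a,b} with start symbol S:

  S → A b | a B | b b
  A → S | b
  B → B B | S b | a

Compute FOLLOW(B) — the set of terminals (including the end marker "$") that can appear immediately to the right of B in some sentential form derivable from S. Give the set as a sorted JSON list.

FIRST iteration:
round 1:
  A via A→b: +{b}
  B via B→a: +{a}
  S via S→A b: +{b}
  S via S→a B: +{a}
  FIRST(S)={a,b}  FIRST(A)={b}  FIRST(B)={a}
round 2:
  A via A→S: +{a}
  B via B→S b: +{b}
  FIRST(S)={a,b}  FIRST(A)={a,b}  FIRST(B)={a,b}
round 3: — fixpoint
  FIRST(S)={a,b}  FIRST(A)={a,b}  FIRST(B)={a,b}

FOLLOW iteration:
initialize: $ ∈ FOLLOW(S)
iter 1:
  B→B B: FOLLOW(B) ⊇ FIRST(B) = {a,b}; new: +{a,b}
  B→S b: FOLLOW(S) ⊇ FIRST(b) = {b}; new: +{b}
  S→A b: FOLLOW(A) ⊇ FIRST(b) = {b}; new: +{b}
  S→a B: FOLLOW(B) ⊇ FOLLOW(S) ⊇ {$,b}; new: +{$}
  S: {$,b}  A: {b}  B: {$,a,b}
iter 2: (stable)
  S: {$,b}  A: {b}  B: {$,a,b}

FOLLOW(B) = ["$", "a", "b"]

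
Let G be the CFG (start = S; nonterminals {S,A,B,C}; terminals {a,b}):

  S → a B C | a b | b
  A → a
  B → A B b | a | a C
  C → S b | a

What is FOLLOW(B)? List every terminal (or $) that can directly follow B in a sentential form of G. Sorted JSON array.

FIRST iteration:
round 1:
  A via A→a: +{a}
  B via B→A B b: +{a}
  C via C→a: +{a}
  S via S→a B C: +{a}
  S via S→b: +{b}
  S: {a,b}  A: {a}  B: {a}  C: {a}
round 2:
  C via C→S b: +{b}
  S: {a,b}  A: {a}  B: {a}  C: {a,b}
round 3: — fixpoint
  S: {a,b}  A: {a}  B: {a}  C: {a,b}

Compute FOLLOW by fixpoint:
FOLLOW(S) := {$}
pass 1:
  B→A B b: FOLLOW(A) ⊇ FIRST(B) = {a}; new: +{a}
  B→A B b: FOLLOW(B) ⊇ FIRST(b) = {b}; new: +{b}
  B→a C: FOLLOW(C) ⊇ FOLLOW(B) ⊇ {b}; new: +{b}
  C→S b: FOLLOW(S) ⊇ FIRST(b) = {b}; new: +{b}
  S→a B C: FOLLOW(B) ⊇ FIRST(C) = {a,b}; new: +{a}
  S→a B C: FOLLOW(C) ⊇ FOLLOW(S) ⊇ {$,b}; new: +{$}
  FOLLOW(S)={$,b}  FOLLOW(A)={a}  FOLLOW(B)={a,b}  FOLLOW(C)={$,b}
pass 2:
  B→a C: FOLLOW(C) ⊇ FOLLOW(B) ⊇ {a,b}; new: +{a}
  FOLLOW(S)={$,b}  FOLLOW(A)={a}  FOLLOW(B)={a,b}  FOLLOW(C)={$,a,b}
pass 3: — fixpoint
  FOLLOW(S)={$,b}  FOLLOW(A)={a}  FOLLOW(B)={a,b}  FOLLOW(C)={$,a,b}

FOLLOW(B) = ["a", "b"]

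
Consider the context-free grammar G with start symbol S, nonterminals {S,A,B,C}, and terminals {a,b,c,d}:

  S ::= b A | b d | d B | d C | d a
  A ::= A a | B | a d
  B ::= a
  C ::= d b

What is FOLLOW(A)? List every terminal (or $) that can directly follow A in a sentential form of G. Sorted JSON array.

Compute FIRST by fixpoint:
[1]
  A via A→a d: +{a}
  B via B→a: +{a}
  C via C→d b: +{d}
  S via S→b A: +{b}
  S via S→d B: +{d}
  FIRST(S)={b,d}  FIRST(A)={a}  FIRST(B)={a}  FIRST(C)={d}
[2] (no change)
  FIRST(S)={b,d}  FIRST(A)={a}  FIRST(B)={a}  FIRST(C)={d}

FOLLOW iteration:
seed FOLLOW(S) with $
iter 1:
  A→A a: FOLLOW(A) ⊇ FIRST(a) = {a}; new: +{a}
  A→B: FOLLOW(B) ⊇ FOLLOW(A) ⊇ {a}; new: +{a}
  S→b A: FOLLOW(A) ⊇ FOLLOW(S) ⊇ {$}; new: +{$}
  S→d B: FOLLOW(B) ⊇ FOLLOW(S) ⊇ {$}; new: +{$}
  S→d C: FOLLOW(C) ⊇ FOLLOW(S) ⊇ {$}; new: +{$}
  S: {$}  A: {$,a}  B: {$,a}  C: {$}
iter 2: — fixpoint
  S: {$}  A: {$,a}  B: {$,a}  C: {$}

FOLLOW(A) = ["$", "a"]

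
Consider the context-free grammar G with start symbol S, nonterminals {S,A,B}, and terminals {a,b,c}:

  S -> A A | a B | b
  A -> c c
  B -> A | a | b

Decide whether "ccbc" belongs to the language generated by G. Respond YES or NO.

CNF form of G:
  S -> A A | T1 B | b
  A -> T0 T0
  B -> T0 T0 | a | b
  T0 -> c
  T1 -> a

Fill CYK table bottom-up:
  T[0,0] 'c' = {T0}  orig:{}
  T[1,1] 'c' = {T0}  orig:{}
  T[2,2] 'b' = {B,S}
  T[3,3] 'c' = {T0}  orig:{}
  T[0,1] 'cc' = {A,B}
  T[1,2] 'cb' = ∅
  T[2,3] 'bc' = ∅
  T[0,2] 'ccb' = ∅
  T[1,3] 'cbc' = ∅
  T[0,3] 'ccbc' = ∅

S ∉ T[0,3] ⇒ NO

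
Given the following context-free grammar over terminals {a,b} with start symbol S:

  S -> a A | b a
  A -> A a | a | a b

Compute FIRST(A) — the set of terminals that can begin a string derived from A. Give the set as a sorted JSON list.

FIRST iteration:
[1]
  A via A→a: +{a}
  S via S→a A: +{a}
  S via S→b a: +{b}
  S: {a,b}  A: {a}
[2] — fixpoint
  S: {a,b}  A: {a}

FIRST(A) = ["a"]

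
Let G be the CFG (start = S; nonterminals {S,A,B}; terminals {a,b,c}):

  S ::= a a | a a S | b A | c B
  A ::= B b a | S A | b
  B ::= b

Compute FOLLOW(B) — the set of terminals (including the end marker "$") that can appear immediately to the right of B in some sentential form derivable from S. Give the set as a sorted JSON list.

FIRST sets, iterate to fixpoint:
pass 1:
  A via A→b: +{b}
  B via B→b: +{b}
  S via S→a a: +{a}
  S via S→b A: +{b}
  S via S→c B: +{c}
  S: {a,b,c}  A: {b}  B: {b}
pass 2:
  A via A→S A: +{a,c}
  S: {a,b,c}  A: {a,b,c}  B: {b}
pass 3: done
  S: {a,b,c}  A: {a,b,c}  B: {b}

Compute FOLLOW by fixpoint:
seed FOLLOW(S) with $
[1]
  A→B b a: FOLLOW(B) ⊇ FIRST(b) = {b}; new: +{b}
  A→S A: FOLLOW(S) ⊇ FIRST(A) = {a,b,c}; new: +{a,b,c}
  S→b A: FOLLOW(A) ⊇ FOLLOW(S) ⊇ {$,a,b,c}; new: +{$,a,b,c}
  S→c B: FOLLOW(B) ⊇ FOLLOW(S) ⊇ {$,a,b,c}; new: +{$,a,c}
  S: {$,a,b,c}  A: {$,a,b,c}  B: {$,a,b,c}
[2] (stable)
  S: {$,a,b,c}  A: {$,a,b,c}  B: {$,a,b,c}

FOLLOW(B) = ["$", "a", "b", "c"]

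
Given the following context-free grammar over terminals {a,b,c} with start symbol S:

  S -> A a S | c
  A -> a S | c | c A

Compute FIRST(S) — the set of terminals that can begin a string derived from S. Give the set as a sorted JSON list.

FIRST sets, iterate to fixpoint:
iter 1:
  A via A→a S: +{a}
  A via A→c: +{c}
  S via S→A a S: +{a,c}
  S: {a,c}  A: {a,c}
iter 2: done
  S: {a,c}  A: {a,c}

FIRST(S) = ["a", "c"]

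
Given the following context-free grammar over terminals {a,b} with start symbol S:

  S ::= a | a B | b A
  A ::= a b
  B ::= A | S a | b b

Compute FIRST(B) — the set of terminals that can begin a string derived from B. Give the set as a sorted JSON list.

FIRST sets, iterate to fixpoint:
round 1:
  A via A→a b: +{a}
  B via B→A: +{a}
  B via B→b b: +{b}
  S via S→a: +{a}
  S via S→b A: +{b}
  FIRST[S]={a,b}  FIRST[A]={a}  FIRST[B]={a,b}
round 2: — fixpoint
  FIRST[S]={a,b}  FIRST[A]={a}  FIRST[B]={a,b}

FIRST(B) = ["a", "b"]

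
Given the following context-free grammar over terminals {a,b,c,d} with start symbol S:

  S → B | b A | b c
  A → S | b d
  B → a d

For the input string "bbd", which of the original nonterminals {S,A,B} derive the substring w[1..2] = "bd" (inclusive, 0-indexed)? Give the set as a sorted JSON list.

Convert to CNF:
  S -> T0 T1 | T2 A | T2 T3
  A -> T0 T1 | T2 A | T2 T1 | T2 T3
  B -> T0 T1
  T0 -> a
  T1 -> d
  T2 -> b
  T3 -> c

CYK table (by increasing span) (cells [i..j] with 1 ≤ i ≤ j ≤ 2 only):
  T[1,1] 'b' = {T2}  orig:{}
  T[2,2] 'd' = {T1}  orig:{}
  T[1,2] 'bd' = {A}

Original NTs in T[1,2] deriving "bd": ["A"]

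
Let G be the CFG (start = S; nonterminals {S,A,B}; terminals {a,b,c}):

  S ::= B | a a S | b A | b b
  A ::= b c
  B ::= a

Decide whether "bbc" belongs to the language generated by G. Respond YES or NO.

Convert to CNF:
  S -> T0 A | T0 T0 | T2 X3 | a
  A -> T0 T1
  B -> a
  T0 -> b
  T1 -> c
  T2 -> a
  X3 -> T2 S

CYK fill:
  [0..0]={T0}  "b"  orig:{}
  [1..1]={T0}  "b"  orig:{}
  [2..2]={T1}  "c"  orig:{}
  [0..1]={S}  "bb"
  [1..2]={A}  "bc"
  [0..2]={S}  "bbc"

S ∈ T[0,2] ⇒ YES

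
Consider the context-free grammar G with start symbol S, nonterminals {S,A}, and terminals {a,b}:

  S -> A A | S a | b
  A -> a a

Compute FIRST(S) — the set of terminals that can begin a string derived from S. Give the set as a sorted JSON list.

Compute FIRST by fixpoint:
iter 1:
  A via A→a a: +{a}
  S via S→A A: +{a}
  S via S→b: +{b}
  S: {a,b}  A: {a}
iter 2: (no change)
  S: {a,b}  A: {a}

FIRST(S) = ["a", "b"]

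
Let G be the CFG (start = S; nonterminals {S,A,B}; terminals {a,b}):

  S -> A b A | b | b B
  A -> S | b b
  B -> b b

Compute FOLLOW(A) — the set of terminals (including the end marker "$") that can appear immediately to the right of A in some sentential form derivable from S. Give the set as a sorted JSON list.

FIRST iteration:
[1]
  A via A→b b: +{b}
  B via B→b b: +{b}
  S via S→A b A: +{b}
  FIRST(S)={b}  FIRST(A)={b}  FIRST(B)={b}
[2] (no change)
  FIRST(S)={b}  FIRST(A)={b}  FIRST(B)={b}

FOLLOW iteration:
initialize: $ ∈ FOLLOW(S)
round 1:
  S→A b A: FOLLOW(A) ⊇ FIRST(b) = {b}; new: +{b}
  S→A b A: FOLLOW(A) ⊇ FOLLOW(S) ⊇ {$}; new: +{$}
  S→b B: FOLLOW(B) ⊇ FOLLOW(S) ⊇ {$}; new: +{$}
  S: {$}  A: {$,b}  B: {$}
round 2:
  A→S: FOLLOW(S) ⊇ FOLLOW(A) ⊇ {$,b}; new: +{b}
  S→b B: FOLLOW(B) ⊇ FOLLOW(S) ⊇ {$,b}; new: +{b}
  S: {$,b}  A: {$,b}  B: {$,b}
round 3: — fixpoint
  S: {$,b}  A: {$,b}  B: {$,b}

FOLLOW(A) = ["$", "b"]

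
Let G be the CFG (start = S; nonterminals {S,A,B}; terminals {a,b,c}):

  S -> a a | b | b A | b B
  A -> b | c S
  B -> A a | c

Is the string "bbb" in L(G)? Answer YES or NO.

Convert to CNF:
  S -> T1 T1 | T2 A | T2 B | b
  A -> T0 S | b
  B -> A T1 | c
  T0 -> c
  T1 -> a
  T2 -> b

CYK fill:
  T[0,0] 'b' = {A,S,T2}  orig:{A,S}
  T[1,1] 'b' = {A,S,T2}  orig:{A,S}
  T[2,2] 'b' = {A,S,T2}  orig:{A,S}
  T[0,1] 'bb' = {S}
  T[1,2] 'bb' = {S}
  T[0,2] 'bbb' = ∅

S ∉ T[0,2] ⇒ NO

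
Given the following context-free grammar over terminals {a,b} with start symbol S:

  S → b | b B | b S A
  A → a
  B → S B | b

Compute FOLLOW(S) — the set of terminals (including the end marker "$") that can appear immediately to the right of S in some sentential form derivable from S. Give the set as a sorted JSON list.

Compute FIRST by fixpoint:
[1]
  A via A→a: +{a}
  B via B→b: +{b}
  S via S→b: +{b}
  S: {b}  A: {a}  B: {b}
[2] (stable)
  S: {b}  A: {a}  B: {b}

FOLLOW sets:
FOLLOW(S) := {$}
[1]
  B→S B: FOLLOW(S) ⊇ FIRST(B) = {b}; new: +{b}
  S→b B: FOLLOW(B) ⊇ FOLLOW(S) ⊇ {$,b}; new: +{$,b}
  S→b S A: FOLLOW(S) ⊇ FIRST(A) = {a}; new: +{a}
  S→b S A: FOLLOW(A) ⊇ FOLLOW(S) ⊇ {$,a,b}; new: +{$,a,b}
  FOLLOW[S]={$,a,b}  FOLLOW[A]={$,a,b}  FOLLOW[B]={$,b}
[2]
  S→b B: FOLLOW(B) ⊇ FOLLOW(S) ⊇ {$,a,b}; new: +{a}
  FOLLOW[S]={$,a,b}  FOLLOW[A]={$,a,b}  FOLLOW[B]={$,a,b}
[3] done
  FOLLOW[S]={$,a,b}  FOLLOW[A]={$,a,b}  FOLLOW[B]={$,a,b}

FOLLOW(S) = ["$", "a", "b"]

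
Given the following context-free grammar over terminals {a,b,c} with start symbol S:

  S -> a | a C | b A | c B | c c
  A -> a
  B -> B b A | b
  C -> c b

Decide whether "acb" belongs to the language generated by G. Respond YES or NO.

CNF form of G:
  S -> T0 A | T1 B | T1 T1 | T2 C | a
  A -> a
  B -> B X3 | b
  C -> T1 T0
  T0 -> b
  T1 -> c
  T2 -> a
  X3 -> T0 A

CYK fill:
  T[0,0] 'a' = {A,S,T2}  orig:{A,S}
  T[1,1] 'c' = {T1}  orig:{}
  T[2,2] 'b' = {B,T0}  orig:{B}
  T[0,1] 'ac' = ∅
  T[1,2] 'cb' = {C,S}
  T[0,2] 'acb' = {S}

S ∈ T[0,2] ⇒ YES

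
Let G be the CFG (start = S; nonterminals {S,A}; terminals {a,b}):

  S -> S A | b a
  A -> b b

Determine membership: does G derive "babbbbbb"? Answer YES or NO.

Convert to CNF:
  S -> S A | T0 T1
  A -> T0 T0
  T0 -> b
  T1 -> a

CYK table (by increasing span):
  T[0,0] 'b' = {T0}  orig:{}
  T[1,1] 'a' = {T1}  orig:{}
  T[2,2] 'b' = {T0}  orig:{}
  T[3,3] 'b' = {T0}  orig:{}
  T[4,4] 'b' = {T0}  orig:{}
  T[5,5] 'b' = {T0}  orig:{}
  T[6,6] 'b' = {T0}  orig:{}
  T[7,7] 'b' = {T0}  orig:{}
  T[0,1] 'ba' = {S}
  T[1,2] 'ab' = ∅
  T[2,3] 'bb' = {A}
  T[3,4] 'bb' = {A}
  T[4,5] 'bb' = {A}
  T[5,6] 'bb' = {A}
  T[6,7] 'bb' = {A}
  T[0,2] 'bab' = ∅
  T[1,3] 'abb' = ∅
  T[2,4] 'bbb' = ∅
  T[3,5] 'bbb' = ∅
  T[4,6] 'bbb' = ∅
  T[5,7] 'bbb' = ∅
  T[0,3] 'babb' = {S}
  T[1,4] 'abbb' = ∅
  T[2,5] 'bbbb' = ∅
  T[3,6] 'bbbb' = ∅
  T[4,7] 'bbbb' = ∅
  T[0,4] 'babbb' = ∅
  T[1,5] 'abbbb' = ∅
  T[2,6] 'bbbbb' = ∅
  T[3,7] 'bbbbb' = ∅
  T[0,5] 'babbbb' = {S}
  T[1,6] 'abbbbb' = ∅
  T[2,7] 'bbbbbb' = ∅
  T[0,6] 'babbbbb' = ∅
  T[1,7] 'abbbbbb' = ∅
  T[0,7] 'babbbbbb' = {S}

S ∈ T[0,7] ⇒ YES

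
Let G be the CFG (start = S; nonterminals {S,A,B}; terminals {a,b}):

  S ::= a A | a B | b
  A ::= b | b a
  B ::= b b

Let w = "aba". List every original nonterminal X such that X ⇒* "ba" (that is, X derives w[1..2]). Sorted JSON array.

Convert to CNF:
  S -> T1 A | T1 B | b
  A -> T0 T1 | b
  B -> T0 T0
  T0 -> b
  T1 -> a

CYK table (by increasing span) (cells [i..j] with 1 ≤ i ≤ j ≤ 2 only):
  cell(1,1) b: {A,S,T0}  orig:{A,S}
  cell(2,2) a: {T1}  orig:{}
  cell(1,2) ba: {A}

Original NTs in T[1,2] deriving "ba": ["A"]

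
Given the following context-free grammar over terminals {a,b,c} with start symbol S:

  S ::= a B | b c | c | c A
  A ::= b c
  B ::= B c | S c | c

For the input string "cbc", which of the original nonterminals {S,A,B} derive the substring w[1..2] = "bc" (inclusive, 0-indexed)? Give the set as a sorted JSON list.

CNF form of G:
  S -> T0 T1 | T1 A | T2 B | c
  A -> T0 T1
  B -> B T1 | S T1 | c
  T0 -> b
  T1 -> c
  T2 -> a

Fill CYK table bottom-up — only the sub-triangle for w[1..2]:
  T[1,1] 'b' = {T0}  orig:{}
  T[2,2] 'c' = {B,S,T1}  orig:{B,S}
  T[1,2] 'bc' = {A,S}

Original NTs in T[1,2] deriving "bc": ["A", "S"]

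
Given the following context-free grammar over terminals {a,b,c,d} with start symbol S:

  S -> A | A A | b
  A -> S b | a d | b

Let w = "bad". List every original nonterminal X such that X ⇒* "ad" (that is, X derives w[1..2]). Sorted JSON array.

Convert to CNF:
  S -> A A | S T0 | T1 T2 | b
  A -> S T0 | T1 T2 | b
  T0 -> b
  T1 -> a
  T2 -> d

Fill CYK table bottom-up (cells [i..j] with 1 ≤ i ≤ j ≤ 2 only):
  [1..1]={T1}  "a"  orig:{}
  [2..2]={T2}  "d"  orig:{}
  [1..2]={A,S}  "ad"

Original NTs in T[1,2] deriving "ad": ["A", "S"]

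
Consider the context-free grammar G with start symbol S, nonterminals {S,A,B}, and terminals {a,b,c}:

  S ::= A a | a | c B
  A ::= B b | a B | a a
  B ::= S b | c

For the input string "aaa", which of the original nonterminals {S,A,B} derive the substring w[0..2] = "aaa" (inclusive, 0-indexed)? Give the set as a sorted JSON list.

Convert to CNF:
  S -> A T1 | T2 B | a
  A -> B T0 | T1 B | T1 T1
  B -> S T0 | c
  T0 -> b
  T1 -> a
  T2 -> c

CYK fill — only the sub-triangle for w[0..2]:
  [0..0]={S,T1}  "a"  orig:{S}
  [1..1]={S,T1}  "a"  orig:{S}
  [2..2]={S,T1}  "a"  orig:{S}
  [0..1]={A}  "aa"
  [1..2]={A}  "aa"
  [0..2]={S}  "aaa"

Original NTs in T[0,2] deriving "aaa": ["S"]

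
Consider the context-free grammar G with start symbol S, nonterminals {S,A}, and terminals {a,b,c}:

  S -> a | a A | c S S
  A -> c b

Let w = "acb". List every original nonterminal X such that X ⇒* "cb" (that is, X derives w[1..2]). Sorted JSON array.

Convert to CNF:
  S -> T0 X3 | T2 A | a
  A -> T0 T1
  T0 -> c
  T1 -> b
  T2 -> a
  X3 -> S S

CYK fill, restricted to cells inside w[1..2]:
  cell(1,1) c: {T0}  orig:{}
  cell(2,2) b: {T1}  orig:{}
  cell(1,2) cb: {A}

Original NTs in T[1,2] deriving "cb": ["A"]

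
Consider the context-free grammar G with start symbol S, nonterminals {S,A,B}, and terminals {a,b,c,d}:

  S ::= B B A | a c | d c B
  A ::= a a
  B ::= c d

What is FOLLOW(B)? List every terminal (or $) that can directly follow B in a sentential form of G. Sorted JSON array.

Compute FIRST by fixpoint:
round 1:
  A via A→a a: +{a}
  B via B→c d: +{c}
  S via S→B B A: +{c}
  S via S→a c: +{a}
  S via S→d c B: +{d}
  FIRST[S]={a,c,d}  FIRST[A]={a}  FIRST[B]={c}
round 2: (no change)
  FIRST[S]={a,c,d}  FIRST[A]={a}  FIRST[B]={c}

FOLLOW iteration:
initialize: $ ∈ FOLLOW(S)
[1]
  S→B B A: FOLLOW(B) ⊇ FIRST(B) = {c}; new: +{c}
  S→B B A: FOLLOW(B) ⊇ FIRST(A) = {a}; new: +{a}
  S→B B A: FOLLOW(A) ⊇ FOLLOW(S) ⊇ {$}; new: +{$}
  S→d c B: FOLLOW(B) ⊇ FOLLOW(S) ⊇ {$}; new: +{$}
  FOLLOW(S)={$}  FOLLOW(A)={$}  FOLLOW(B)={$,a,c}
[2] (stable)
  FOLLOW(S)={$}  FOLLOW(A)={$}  FOLLOW(B)={$,a,c}

FOLLOW(B) = ["$", "a", "c"]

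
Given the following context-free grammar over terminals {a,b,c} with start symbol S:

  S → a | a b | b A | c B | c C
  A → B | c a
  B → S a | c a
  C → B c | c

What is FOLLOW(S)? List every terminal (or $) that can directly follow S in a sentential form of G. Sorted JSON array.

FIRST iteration:
iter 1:
  A via A→c a: +{c}
  B via B→c a: +{c}
  C via C→B c: +{c}
  S via S→a: +{a}
  S via S→b A: +{b}
  S via S→c B: +{c}
  S: {a,b,c}  A: {c}  B: {c}  C: {c}
iter 2:
  B via B→S a: +{a,b}
  C via C→B c: +{a,b}
  S: {a,b,c}  A: {c}  B: {a,b,c}  C: {a,b,c}
iter 3:
  A via A→B: +{a,b}
  S: {a,b,c}  A: {a,b,c}  B: {a,b,c}  C: {a,b,c}
iter 4: (no change)
  S: {a,b,c}  A: {a,b,c}  B: {a,b,c}  C: {a,b,c}

FOLLOW iteration:
seed FOLLOW(S) with $
pass 1:
  B→S a: FOLLOW(S) ⊇ FIRST(a) = {a}; new: +{a}
  C→B c: FOLLOW(B) ⊇ FIRST(c) = {c}; new: +{c}
  S→b A: FOLLOW(A) ⊇ FOLLOW(S) ⊇ {$,a}; new: +{$,a}
  S→c B: FOLLOW(B) ⊇ FOLLOW(S) ⊇ {$,a}; new: +{$,a}
  S→c C: FOLLOW(C) ⊇ FOLLOW(S) ⊇ {$,a}; new: +{$,a}
  FOLLOW(S)={$,a}  FOLLOW(A)={$,a}  FOLLOW(B)={$,a,c}  FOLLOW(C)={$,a}
pass 2: (stable)
  FOLLOW(S)={$,a}  FOLLOW(A)={$,a}  FOLLOW(B)={$,a,c}  FOLLOW(C)={$,a}

FOLLOW(S) = ["$", "a"]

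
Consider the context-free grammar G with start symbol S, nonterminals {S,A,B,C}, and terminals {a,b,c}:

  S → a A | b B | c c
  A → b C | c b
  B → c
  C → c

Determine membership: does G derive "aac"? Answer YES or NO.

CNF form of G:
  S -> T0 B | T1 T1 | T2 A
  A -> T0 C | T1 T0
  B -> c
  C -> c
  T0 -> b
  T1 -> c
  T2 -> a

CYK fill:
  cell(0,0) a: {T2}  orig:{}
  cell(1,1) a: {T2}  orig:{}
  cell(2,2) c: {B,C,T1}  orig:{B,C}
  cell(0,1) aa: ∅
  cell(1,2) ac: ∅
  cell(0,2) aac: ∅

S ∉ T[0,2] ⇒ NO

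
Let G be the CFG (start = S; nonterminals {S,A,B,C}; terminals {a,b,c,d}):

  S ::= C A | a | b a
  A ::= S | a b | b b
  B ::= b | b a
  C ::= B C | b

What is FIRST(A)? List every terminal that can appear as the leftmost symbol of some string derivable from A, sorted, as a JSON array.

Compute FIRST by fixpoint:
[1]
  A via A→a b: +{a}
  A via A→b b: +{b}
  B via B→b: +{b}
  C via C→B C: +{b}
  S via S→C A: +{b}
  S via S→a: +{a}
  FIRST(S)={a,b}  FIRST(A)={a,b}  FIRST(B)={b}  FIRST(C)={b}
[2] — fixpoint
  FIRST(S)={a,b}  FIRST(A)={a,b}  FIRST(B)={b}  FIRST(C)={b}

FIRST(A) = ["a", "b"]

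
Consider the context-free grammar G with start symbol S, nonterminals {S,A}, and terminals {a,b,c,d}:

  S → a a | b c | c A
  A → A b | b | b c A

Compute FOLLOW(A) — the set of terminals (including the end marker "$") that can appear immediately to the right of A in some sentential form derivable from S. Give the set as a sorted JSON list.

FIRST iteration:
pass 1:
  A via A→b: +{b}
  S via S→a a: +{a}
  S via S→b c: +{b}
  S via S→c A: +{c}
  FIRST(S)={a,b,c}  FIRST(A)={b}
pass 2: (no change)
  FIRST(S)={a,b,c}  FIRST(A)={b}

FOLLOW iteration:
initialize: $ ∈ FOLLOW(S)
[1]
  A→A b: FOLLOW(A) ⊇ FIRST(b) = {b}; new: +{b}
  S→c A: FOLLOW(A) ⊇ FOLLOW(S) ⊇ {$}; new: +{$}
  FOLLOW[S]={$}  FOLLOW[A]={$,b}
[2] (no change)
  FOLLOW[S]={$}  FOLLOW[A]={$,b}

FOLLOW(A) = ["$", "b"]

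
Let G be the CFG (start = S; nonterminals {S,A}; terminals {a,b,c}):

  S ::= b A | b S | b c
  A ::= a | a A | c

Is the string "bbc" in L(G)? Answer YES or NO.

CNF form of G:
  S -> T1 A | T1 S | T1 T2
  A -> T0 A | a | c
  T0 -> a
  T1 -> b
  T2 -> c

CYK table (by increasing span):
  [0..0]={T1}  "b"  orig:{}
  [1..1]={T1}  "b"  orig:{}
  [2..2]={A,T2}  "c"  orig:{A}
  [0..1]=∅  "bb"
  [1..2]={S}  "bc"
  [0..2]={S}  "bbc"

S ∈ T[0,2] ⇒ YES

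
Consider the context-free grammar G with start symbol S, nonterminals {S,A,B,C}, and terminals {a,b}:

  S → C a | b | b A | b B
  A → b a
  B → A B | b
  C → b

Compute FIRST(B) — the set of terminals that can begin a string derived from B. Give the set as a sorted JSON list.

FIRST sets, iterate to fixpoint:
iter 1:
  A via A→b a: +{b}
  B via B→A B: +{b}
  C via C→b: +{b}
  S via S→C a: +{b}
  S: {b}  A: {b}  B: {b}  C: {b}
iter 2: (no change)
  S: {b}  A: {b}  B: {b}  C: {b}

FIRST(B) = ["b"]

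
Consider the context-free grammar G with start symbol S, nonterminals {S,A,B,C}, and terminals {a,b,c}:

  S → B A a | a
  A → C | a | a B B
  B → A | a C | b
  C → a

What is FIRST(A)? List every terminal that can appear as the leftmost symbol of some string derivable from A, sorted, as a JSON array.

Compute FIRST by fixpoint:
[1]
  A via A→a: +{a}
  B via B→A: +{a}
  B via B→b: +{b}
  C via C→a: +{a}
  S via S→B A a: +{a,b}
  FIRST(S)={a,b}  FIRST(A)={a}  FIRST(B)={a,b}  FIRST(C)={a}
[2] done
  FIRST(S)={a,b}  FIRST(A)={a}  FIRST(B)={a,b}  FIRST(C)={a}

FIRST(A) = ["a"]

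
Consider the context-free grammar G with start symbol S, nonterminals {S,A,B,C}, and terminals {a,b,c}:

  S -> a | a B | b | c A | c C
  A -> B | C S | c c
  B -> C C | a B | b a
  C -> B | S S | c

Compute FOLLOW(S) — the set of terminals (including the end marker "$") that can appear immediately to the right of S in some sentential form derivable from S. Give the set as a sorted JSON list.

FIRST iteration:
[1]
  A via A→c c: +{c}
  B via B→a B: +{a}
  B via B→b a: +{b}
  C via C→B: +{a,b}
  C via C→c: +{c}
  S via S→a: +{a}
  S via S→b: +{b}
  S via S→c A: +{c}
  FIRST(S)={a,b,c}  FIRST(A)={c}  FIRST(B)={a,b}  FIRST(C)={a,b,c}
[2]
  A via A→B: +{a,b}
  B via B→C C: +{c}
  FIRST(S)={a,b,c}  FIRST(A)={a,b,c}  FIRST(B)={a,b,c}  FIRST(C)={a,b,c}
[3] done
  FIRST(S)={a,b,c}  FIRST(A)={a,b,c}  FIRST(B)={a,b,c}  FIRST(C)={a,b,c}

Compute FOLLOW by fixpoint:
seed FOLLOW(S) with $
pass 1:
  A→C S: FOLLOW(C) ⊇ FIRST(S) = {a,b,c}; new: +{a,b,c}
  C→B: FOLLOW(B) ⊇ FOLLOW(C) ⊇ {a,b,c}; new: +{a,b,c}
  C→S S: FOLLOW(S) ⊇ FIRST(S) = {a,b,c}; new: +{a,b,c}
  S→a B: FOLLOW(B) ⊇ FOLLOW(S) ⊇ {$,a,b,c}; new: +{$}
  S→c A: FOLLOW(A) ⊇ FOLLOW(S) ⊇ {$,a,b,c}; new: +{$,a,b,c}
  S→c C: FOLLOW(C) ⊇ FOLLOW(S) ⊇ {$,a,b,c}; new: +{$}
  S: {$,a,b,c}  A: {$,a,b,c}  B: {$,a,b,c}  C: {$,a,b,c}
pass 2: — fixpoint
  S: {$,a,b,c}  A: {$,a,b,c}  B: {$,a,b,c}  C: {$,a,b,c}

FOLLOW(S) = ["$", "a", "b", "c"]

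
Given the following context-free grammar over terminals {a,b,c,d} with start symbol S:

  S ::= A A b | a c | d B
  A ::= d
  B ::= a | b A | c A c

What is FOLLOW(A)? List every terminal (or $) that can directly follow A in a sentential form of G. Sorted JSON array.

FIRST sets, iterate to fixpoint:
[1]
  A via A→d: +{d}
  B via B→a: +{a}
  B via B→b A: +{b}
  B via B→c A c: +{c}
  S via S→A A b: +{d}
  S via S→a c: +{a}
  S: {a,d}  A: {d}  B: {a,b,c}
[2] (no change)
  S: {a,d}  A: {d}  B: {a,b,c}

FOLLOW iteration:
FOLLOW(S) := {$}
round 1:
  B→c A c: FOLLOW(A) ⊇ FIRST(c) = {c}; new: +{c}
  S→A A b: FOLLOW(A) ⊇ FIRST(A) = {d}; new: +{d}
  S→A A b: FOLLOW(A) ⊇ FIRST(b) = {b}; new: +{b}
  S→d B: FOLLOW(B) ⊇ FOLLOW(S) ⊇ {$}; new: +{$}
  FOLLOW[S]={$}  FOLLOW[A]={b,c,d}  FOLLOW[B]={$}
round 2:
  B→b A: FOLLOW(A) ⊇ FOLLOW(B) ⊇ {$}; new: +{$}
  FOLLOW[S]={$}  FOLLOW[A]={$,b,c,d}  FOLLOW[B]={$}
round 3: (stable)
  FOLLOW[S]={$}  FOLLOW[A]={$,b,c,d}  FOLLOW[B]={$}

FOLLOW(A) = ["$", "b", "c", "d"]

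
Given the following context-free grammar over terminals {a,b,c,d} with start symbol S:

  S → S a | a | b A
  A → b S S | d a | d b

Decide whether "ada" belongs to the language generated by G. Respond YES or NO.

Convert to CNF:
  S -> S T2 | T0 A | a
  A -> T0 X3 | T1 T0 | T1 T2
  T0 -> b
  T1 -> d
  T2 -> a
  X3 -> S S

CYK table (by increasing span):
  cell(0,0) a: {S,T2}  orig:{S}
  cell(1,1) d: {T1}  orig:{}
  cell(2,2) a: {S,T2}  orig:{S}
  cell(0,1) ad: ∅
  cell(1,2) da: {A}
  cell(0,2) ada: ∅

S ∉ T[0,2] ⇒ NO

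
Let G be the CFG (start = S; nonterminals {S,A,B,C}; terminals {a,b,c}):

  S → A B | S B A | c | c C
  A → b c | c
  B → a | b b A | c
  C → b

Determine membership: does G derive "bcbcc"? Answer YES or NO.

Convert to CNF:
  S -> A B | S X3 | T1 C | c
  A -> T0 T1 | c
  B -> T0 X2 | a | c
  C -> b
  T0 -> b
  T1 -> c
  X2 -> T0 A
  X3 -> B A

CYK fill:
  T[0,0] 'b' = {C,T0}  orig:{C}
  T[1,1] 'c' = {A,B,S,T1}  orig:{A,B,S}
  T[2,2] 'b' = {C,T0}  orig:{C}
  T[3,3] 'c' = {A,B,S,T1}  orig:{A,B,S}
  T[4,4] 'c' = {A,B,S,T1}  orig:{A,B,S}
  T[0,1] 'bc' = {A,X2}  orig:{A}
  T[1,2] 'cb' = {S}
  T[2,3] 'bc' = {A,X2}  orig:{A}
  T[3,4] 'cc' = {S,X3}  orig:{S}
  T[0,2] 'bcb' = ∅
  T[1,3] 'cbc' = {X3}  orig:{}
  T[2,4] 'bcc' = {S}
  T[0,3] 'bcbc' = ∅
  T[1,4] 'cbcc' = {S}
  T[0,4] 'bcbcc' = ∅

S ∉ T[0,4] ⇒ NO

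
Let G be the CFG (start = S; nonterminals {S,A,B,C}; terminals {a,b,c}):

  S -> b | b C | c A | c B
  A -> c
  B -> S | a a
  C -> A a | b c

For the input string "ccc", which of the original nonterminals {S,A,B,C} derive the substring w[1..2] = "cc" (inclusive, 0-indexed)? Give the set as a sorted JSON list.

Convert to CNF:
  S -> T1 C | T2 A | T2 B | b
  A -> c
  B -> T0 T0 | T1 C | T2 A | T2 B | b
  C -> A T0 | T1 T2
  T0 -> a
  T1 -> b
  T2 -> c

CYK fill, restricted to cells inside w[1..2]:
  [1..1]={A,T2}  "c"  orig:{A}
  [2..2]={A,T2}  "c"  orig:{A}
  [1..2]={B,S}  "cc"

Original NTs in T[1,2] deriving "cc": ["B", "S"]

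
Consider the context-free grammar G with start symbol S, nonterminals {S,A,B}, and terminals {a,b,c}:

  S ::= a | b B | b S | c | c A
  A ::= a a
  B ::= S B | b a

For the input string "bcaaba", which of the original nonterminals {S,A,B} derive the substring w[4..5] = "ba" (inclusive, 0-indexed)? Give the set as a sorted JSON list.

CNF form of G:
  S -> T1 B | T1 S | T2 A | a | c
  A -> T0 T0
  B -> S B | T1 T0
  T0 -> a
  T1 -> b
  T2 -> c

Fill CYK table bottom-up (cells [i..j] with 4 ≤ i ≤ j ≤ 5 only):
  T[4,4] 'b' = {T1}  orig:{}
  T[5,5] 'a' = {S,T0}  orig:{S}
  T[4,5] 'ba' = {B,S}

Original NTs in T[4,5] deriving "ba": ["B", "S"]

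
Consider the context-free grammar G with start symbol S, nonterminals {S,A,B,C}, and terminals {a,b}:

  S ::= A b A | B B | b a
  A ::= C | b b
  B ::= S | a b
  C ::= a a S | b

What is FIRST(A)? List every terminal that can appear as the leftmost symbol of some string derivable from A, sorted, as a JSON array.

Compute FIRST by fixpoint:
iter 1:
  A via A→b b: +{b}
  B via B→a b: +{a}
  C via C→a a S: +{a}
  C via C→b: +{b}
  S via S→A b A: +{b}
  S via S→B B: +{a}
  FIRST[S]={a,b}  FIRST[A]={b}  FIRST[B]={a}  FIRST[C]={a,b}
iter 2:
  A via A→C: +{a}
  B via B→S: +{b}
  FIRST[S]={a,b}  FIRST[A]={a,b}  FIRST[B]={a,b}  FIRST[C]={a,b}
iter 3: (stable)
  FIRST[S]={a,b}  FIRST[A]={a,b}  FIRST[B]={a,b}  FIRST[C]={a,b}

FIRST(A) = ["a", "b"]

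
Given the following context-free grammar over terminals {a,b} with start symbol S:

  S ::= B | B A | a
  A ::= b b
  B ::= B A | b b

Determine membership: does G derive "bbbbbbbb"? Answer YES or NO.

CNF form of G:
  S -> B A | T0 T0 | a
  A -> T0 T0
  B -> B A | T0 T0
  T0 -> b

Fill CYK table bottom-up:
  cell(0,0) b: {T0}  orig:{}
  cell(1,1) b: {T0}  orig:{}
  cell(2,2) b: {T0}  orig:{}
  cell(3,3) b: {T0}  orig:{}
  cell(4,4) b: {T0}  orig:{}
  cell(5,5) b: {T0}  orig:{}
  cell(6,6) b: {T0}  orig:{}
  cell(7,7) b: {T0}  orig:{}
  cell(0,1) bb: {A,B,S}
  cell(1,2) bb: {A,B,S}
  cell(2,3) bb: {A,B,S}
  cell(3,4) bb: {A,B,S}
  cell(4,5) bb: {A,B,S}
  cell(5,6) bb: {A,B,S}
  cell(6,7) bb: {A,B,S}
  cell(0,2) bbb: ∅
  cell(1,3) bbb: ∅
  cell(2,4) bbb: ∅
  cell(3,5) bbb: ∅
  cell(4,6) bbb: ∅
  cell(5,7) bbb: ∅
  cell(0,3) bbbb: {B,S}
  cell(1,4) bbbb: {B,S}
  cell(2,5) bbbb: {B,S}
  cell(3,6) bbbb: {B,S}
  cell(4,7) bbbb: {B,S}
  cell(0,4) bbbbb: ∅
  cell(1,5) bbbbb: ∅
  cell(2,6) bbbbb: ∅
  cell(3,7) bbbbb: ∅
  cell(0,5) bbbbbb: {B,S}
  cell(1,6) bbbbbb: {B,S}
  cell(2,7) bbbbbb: {B,S}
  cell(0,6) bbbbbbb: ∅
  cell(1,7) bbbbbbb: ∅
  cell(0,7) bbbbbbbb: {B,S}

S ∈ T[0,7] ⇒ YES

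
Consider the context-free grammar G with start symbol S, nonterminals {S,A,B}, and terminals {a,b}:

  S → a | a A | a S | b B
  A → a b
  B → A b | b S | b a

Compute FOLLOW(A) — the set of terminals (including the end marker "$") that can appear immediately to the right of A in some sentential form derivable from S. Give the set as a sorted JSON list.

FIRST iteration:
round 1:
  A via A→a b: +{a}
  B via B→A b: +{a}
  B via B→b S: +{b}
  S via S→a: +{a}
  S via S→b B: +{b}
  FIRST(S)={a,b}  FIRST(A)={a}  FIRST(B)={a,b}
round 2: (no change)
  FIRST(S)={a,b}  FIRST(A)={a}  FIRST(B)={a,b}

FOLLOW iteration:
initialize: $ ∈ FOLLOW(S)
iter 1:
  B→A b: FOLLOW(A) ⊇ FIRST(b) = {b}; new: +{b}
  S→a A: FOLLOW(A) ⊇ FOLLOW(S) ⊇ {$}; new: +{$}
  S→b B: FOLLOW(B) ⊇ FOLLOW(S) ⊇ {$}; new: +{$}
  FOLLOW(S)={$}  FOLLOW(A)={$,b}  FOLLOW(B)={$}
iter 2: (no change)
  FOLLOW(S)={$}  FOLLOW(A)={$,b}  FOLLOW(B)={$}

FOLLOW(A) = ["$", "b"]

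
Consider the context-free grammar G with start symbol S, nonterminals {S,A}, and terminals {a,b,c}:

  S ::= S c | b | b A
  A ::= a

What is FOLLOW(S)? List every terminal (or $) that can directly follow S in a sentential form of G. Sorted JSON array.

Compute FIRST by fixpoint:
round 1:
  A via A→a: +{a}
  S via S→b: +{b}
  S: {b}  A: {a}
round 2: — fixpoint
  S: {b}  A: {a}

FOLLOW iteration:
FOLLOW(S) := {$}
round 1:
  S→S c: FOLLOW(S) ⊇ FIRST(c) = {c}; new: +{c}
  S→b A: FOLLOW(A) ⊇ FOLLOW(S) ⊇ {$,c}; new: +{$,c}
  S: {$,c}  A: {$,c}
round 2: (stable)
  S: {$,c}  A: {$,c}

FOLLOW(S) = ["$", "c"]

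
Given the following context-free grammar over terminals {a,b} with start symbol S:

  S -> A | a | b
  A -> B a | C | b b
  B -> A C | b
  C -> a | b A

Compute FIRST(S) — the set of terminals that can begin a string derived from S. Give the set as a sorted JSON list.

FIRST sets, iterate to fixpoint:
round 1:
  A via A→b b: +{b}
  B via B→A C: +{b}
  C via C→a: +{a}
  C via C→b A: +{b}
  S via S→A: +{b}
  S via S→a: +{a}
  FIRST(S)={a,b}  FIRST(A)={b}  FIRST(B)={b}  FIRST(C)={a,b}
round 2:
  A via A→C: +{a}
  B via B→A C: +{a}
  FIRST(S)={a,b}  FIRST(A)={a,b}  FIRST(B)={a,b}  FIRST(C)={a,b}
round 3: — fixpoint
  FIRST(S)={a,b}  FIRST(A)={a,b}  FIRST(B)={a,b}  FIRST(C)={a,b}

FIRST(S) = ["a", "b"]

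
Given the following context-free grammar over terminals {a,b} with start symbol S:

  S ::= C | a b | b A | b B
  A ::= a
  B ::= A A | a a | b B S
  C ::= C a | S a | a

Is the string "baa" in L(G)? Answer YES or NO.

Convert to CNF:
  S -> C T0 | S T0 | T0 T1 | T1 A | T1 B | a
  A -> a
  B -> A A | T0 T0 | T1 X2
  C -> C T0 | S T0 | a
  T0 -> a
  T1 -> b
  X2 -> B S

CYK fill:
  cell(0,0) b: {T1}  orig:{}
  cell(1,1) a: {A,C,S,T0}  orig:{A,C,S}
  cell(2,2) a: {A,C,S,T0}  orig:{A,C,S}
  cell(0,1) ba: {S}
  cell(1,2) aa: {B,C,S}
  cell(0,2) baa: {C,S}

S ∈ T[0,2] ⇒ YES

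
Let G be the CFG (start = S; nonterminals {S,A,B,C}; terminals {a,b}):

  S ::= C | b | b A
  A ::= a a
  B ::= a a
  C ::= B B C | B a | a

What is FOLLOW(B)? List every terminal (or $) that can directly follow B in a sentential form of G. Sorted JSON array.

FIRST iteration:
[1]
  A via A→a a: +{a}
  B via B→a a: +{a}
  C via C→B B C: +{a}
  S via S→C: +{a}
  S via S→b: +{b}
  FIRST[S]={a,b}  FIRST[A]={a}  FIRST[B]={a}  FIRST[C]={a}
[2] — fixpoint
  FIRST[S]={a,b}  FIRST[A]={a}  FIRST[B]={a}  FIRST[C]={a}

FOLLOW iteration:
seed FOLLOW(S) with $
pass 1:
  C→B B C: FOLLOW(B) ⊇ FIRST(B) = {a}; new: +{a}
  S→C: FOLLOW(C) ⊇ FOLLOW(S) ⊇ {$}; new: +{$}
  S→b A: FOLLOW(A) ⊇ FOLLOW(S) ⊇ {$}; new: +{$}
  S: {$}  A: {$}  B: {a}  C: {$}
pass 2: done
  S: {$}  A: {$}  B: {a}  C: {$}

FOLLOW(B) = ["a"]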